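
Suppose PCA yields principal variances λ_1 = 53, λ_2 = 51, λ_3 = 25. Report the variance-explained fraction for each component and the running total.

Step 1 — total variance = trace(Sigma) = Σ λ_i = 53 + 51 + 25 = 129.

Step 2 — fraction explained by component i = λ_i / Σ λ:
  PC1: 53/129 = 0.4109
  PC2: 51/129 = 0.3953
  PC3: 25/129 = 0.1938

Step 3 — cumulative fraction after k components = (λ_1 + ... + λ_k) / Σ λ:
  k = 1: 53/129 = 0.4109
  k = 2: (53 + 51)/129 = 104/129 = 0.8062
  k = 3: (53 + 51 + 25)/129 = 129/129 = 1

Summary (fraction, with percent):

explained: PC1 0.4109 (41.09%), PC2 0.3953 (39.53%), PC3 0.1938 (19.38%);  cumulative: 0.4109, 0.8062, 1


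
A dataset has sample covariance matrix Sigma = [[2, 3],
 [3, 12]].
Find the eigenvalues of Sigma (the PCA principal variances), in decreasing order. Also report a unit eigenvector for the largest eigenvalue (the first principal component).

Step 1 — characteristic polynomial of 2×2 Sigma:
  det(Sigma - λI) = λ² - trace · λ + det = 0.
  trace = 2 + 12 = 14, det = 2·12 - (3)² = 15.
Step 2 — discriminant:
  Δ = trace² - 4·det = 196 - 60 = 136.
Step 3 — eigenvalues:
  λ = (trace ± √Δ)/2 = (14 ± 11.6619)/2,
  λ_1 = 12.831,  λ_2 = 1.169.

Step 4 — unit eigenvector for λ_1: solve (Sigma - λ_1 I)v = 0. First row:
  (2 - 12.831)·v_x + (3)·v_y = 0, i.e. (-10.831)·v_x + (3)·v_y = 0,
  so v ∝ (b, λ_1 - a) = (3, 10.831) = u.
  ||u|| = √((3)² + (10.831)²) = √(126.3095) ≈ 11.2388,
  v_1 = u/||u|| ≈ (0.2669, 0.9637) (||v_1|| = 1).

λ_1 = 12.831,  λ_2 = 1.169;  v_1 ≈ (0.2669, 0.9637)


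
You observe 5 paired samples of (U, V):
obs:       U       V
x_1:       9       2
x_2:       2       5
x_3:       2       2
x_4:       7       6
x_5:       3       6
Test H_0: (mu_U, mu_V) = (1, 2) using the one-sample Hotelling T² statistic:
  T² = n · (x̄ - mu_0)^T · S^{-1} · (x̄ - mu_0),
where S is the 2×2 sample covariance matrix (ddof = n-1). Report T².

Step 1 — sample mean vector:
  mean(U) = (9 + 2 + 2 + 7 + 3) / 5 = 23/5 = 4.6
  mean(V) = (2 + 5 + 2 + 6 + 6) / 5 = 21/5 = 4.2
  x̄ = (4.6, 4.2),  deviation x̄ - mu_0 = (4.6, 4.2) - (1, 2) = (3.6, 2.2).

Step 2 — sample covariance matrix, S[i,j] = (1/(n-1)) · Σ_k (x_{k,i} - mean_i) · (x_{k,j} - mean_j), divisor n-1 = 4:
  S[U,U] = ((4.4)·(4.4) + (-2.6)·(-2.6) + (-2.6)·(-2.6) + (2.4)·(2.4) + (-1.6)·(-1.6)) / 4 = 41.2/4 = 10.3
  S[U,V] = ((4.4)·(-2.2) + (-2.6)·(0.8) + (-2.6)·(-2.2) + (2.4)·(1.8) + (-1.6)·(1.8)) / 4 = -4.6/4 = -1.15
  S[V,V] = ((-2.2)·(-2.2) + (0.8)·(0.8) + (-2.2)·(-2.2) + (1.8)·(1.8) + (1.8)·(1.8)) / 4 = 16.8/4 = 4.2
  S = [[10.3, -1.15],
 [-1.15, 4.2]].

Step 3 — invert S. det(S) = 10.3·4.2 - (-1.15)² = 41.9375.
  S^{-1} = (1/det) · [[d, -b], [-b, a]] = [[0.1001, 0.0274],
 [0.0274, 0.2456]].

Step 4 — quadratic form (x̄ - mu_0)^T · S^{-1} · (x̄ - mu_0):
  S^{-1} · (x̄ - mu_0) = (0.4209, 0.639),
  (x̄ - mu_0)^T · [...] = (3.6)·(0.4209) + (2.2)·(0.639) = 2.921.

Step 5 — scale by n: T² = 5 · 2.921 = 14.6051.

T² ≈ 14.6051


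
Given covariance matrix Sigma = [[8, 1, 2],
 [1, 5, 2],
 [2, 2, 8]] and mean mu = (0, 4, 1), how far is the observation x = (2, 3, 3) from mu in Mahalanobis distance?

Step 1 — centre the observation: (x - mu) = (2, -1, 2).

Step 2 — invert Sigma (cofactor / det for 3×3, or solve directly):
  Sigma^{-1} = [[0.1343, -0.0149, -0.0299],
 [-0.0149, 0.2239, -0.0522],
 [-0.0299, -0.0522, 0.1455]].

Step 3 — form the quadratic (x - mu)^T · Sigma^{-1} · (x - mu):
  Sigma^{-1} · (x - mu) = (0.2239, -0.3582, 0.2836).
  (x - mu)^T · [Sigma^{-1} · (x - mu)] = (2)·(0.2239) + (-1)·(-0.3582) + (2)·(0.2836) = 1.3731.

Step 4 — take square root: d = √(1.3731) ≈ 1.1718.

d(x, mu) = √(1.3731) ≈ 1.1718


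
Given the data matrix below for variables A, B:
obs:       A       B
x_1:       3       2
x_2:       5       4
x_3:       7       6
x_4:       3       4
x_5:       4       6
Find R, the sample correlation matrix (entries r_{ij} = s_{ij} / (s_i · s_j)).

Step 1 — column means:
  mean(A) = (3 + 5 + 7 + 3 + 4) / 5 = 22/5 = 4.4
  mean(B) = (2 + 4 + 6 + 4 + 6) / 5 = 22/5 = 4.4

Step 2 — sample variances and covariances s[i,j] = (1/(n-1)) · Σ_k (x_{k,i} - mean_i) · (x_{k,j} - mean_j), with n-1 = 4:
  s[A,A] = ((-1.4)·(-1.4) + (0.6)·(0.6) + (2.6)·(2.6) + (-1.4)·(-1.4) + (-0.4)·(-0.4)) / 4 = 11.2/4 = 2.8
  s[A,B] = ((-1.4)·(-2.4) + (0.6)·(-0.4) + (2.6)·(1.6) + (-1.4)·(-0.4) + (-0.4)·(1.6)) / 4 = 7.2/4 = 1.8
  s[B,B] = ((-2.4)·(-2.4) + (-0.4)·(-0.4) + (1.6)·(1.6) + (-0.4)·(-0.4) + (1.6)·(1.6)) / 4 = 11.2/4 = 2.8
  Sample standard deviations s_i = √(s[i,i]):
  s(A) = √(2.8) = 1.6733
  s(B) = √(2.8) = 1.6733

Step 3 — r_{ij} = s_{ij} / (s_i · s_j):
  r[A,A] = 1 (diagonal).
  r[A,B] = 1.8 / (1.6733 · 1.6733) = 1.8 / 2.8 = 0.6429
  r[B,B] = 1 (diagonal).

R is symmetric with unit diagonal. Assembling:

R = [[1, 0.6429],
 [0.6429, 1]]


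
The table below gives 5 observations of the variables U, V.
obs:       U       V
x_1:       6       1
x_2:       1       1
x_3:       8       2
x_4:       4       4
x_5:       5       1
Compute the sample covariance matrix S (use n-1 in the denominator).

Step 1 — column means:
  mean(U) = (6 + 1 + 8 + 4 + 5) / 5 = 24/5 = 4.8
  mean(V) = (1 + 1 + 2 + 4 + 1) / 5 = 9/5 = 1.8

Step 2 — sample covariance S[i,j] = (1/(n-1)) · Σ_k (x_{k,i} - mean_i) · (x_{k,j} - mean_j), with n-1 = 4.
  S[U,U] = ((1.2)·(1.2) + (-3.8)·(-3.8) + (3.2)·(3.2) + (-0.8)·(-0.8) + (0.2)·(0.2)) / 4 = 26.8/4 = 6.7
  S[U,V] = ((1.2)·(-0.8) + (-3.8)·(-0.8) + (3.2)·(0.2) + (-0.8)·(2.2) + (0.2)·(-0.8)) / 4 = 0.8/4 = 0.2
  S[V,V] = ((-0.8)·(-0.8) + (-0.8)·(-0.8) + (0.2)·(0.2) + (2.2)·(2.2) + (-0.8)·(-0.8)) / 4 = 6.8/4 = 1.7

S is symmetric (S[j,i] = S[i,j]). Assembling:

S = [[6.7, 0.2],
 [0.2, 1.7]]


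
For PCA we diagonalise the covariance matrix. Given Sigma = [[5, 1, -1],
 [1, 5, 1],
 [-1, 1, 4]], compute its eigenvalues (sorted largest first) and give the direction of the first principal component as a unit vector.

Step 1 — characteristic polynomial p(λ) = det(λI - Sigma) = λ³ - tr·λ² + c_1·λ - det, where tr = trace, c_1 = sum of the principal 2×2 minors, det = det(Sigma):
  tr = 5 + 5 + 4 = 14,
  c_1 = (5·5 - (1)²) + (5·4 - (-1)²) + (5·4 - (1)²) = 24 + 19 + 19 = 62,
  det = 5·(5·4 - (1)²) - (1)·((1)·4 - (1)·(-1)) + (-1)·((1)·(1) - 5·(-1)) = 5·(19) - (1)·(5) + (-1)·(6) = 84.
  So p(λ) = λ³ - 14λ² + 62λ - 84.
Step 2 — look for an integer root (rational root theorem: any rational root is an integer divisor of 84). Testing λ = 6:
  p(6) = 216 - 504 + 372 - 84 = 0  ✓
  Dividing out (λ - 6): p(λ) = (λ - 6)(λ² - 8λ + 14).
Step 3 — remaining eigenvalues from the quadratic λ² - 8λ + 14 = 0:
  Δ = 8² - 4·14 = 64 - 56 = 8,  λ = (8 ± √8)/2 = (8 ± 2.8284)/2 ≈ 5.4142 or 2.5858.
  Sorted: λ_1 = 6,  λ_2 = 5.4142,  λ_3 = 2.5858  (check: sum = 14 = tr ✓).

Step 4 — unit eigenvector for λ_1 = 6: v spans the null space of (Sigma - λ_1 I), whose rows are
  r_1 = (-1, 1, -1),  r_2 = (1, -1, 1),  r_3 = (-1, 1, -2).
  v is orthogonal to every row, so take v ∝ r_1 × r_3 = ((1)·(-2) - (-1)·(1), (-1)·(-1) - (-1)·(-2), (-1)·(1) - (1)·(-1)) = (-1, -1, 0).
  Rescale (multiply by -1 so the first nonzero entry is positive): u = (1, 1, 0).
  ||u|| = √((1)² + (1)² + (0)²) = √(2) ≈ 1.4142,  v_1 = u/||u|| ≈ (0.7071, 0.7071, 0) (||v_1|| = 1).

λ_1 = 6,  λ_2 = 5.4142,  λ_3 = 2.5858;  v_1 ≈ (0.7071, 0.7071, 0)


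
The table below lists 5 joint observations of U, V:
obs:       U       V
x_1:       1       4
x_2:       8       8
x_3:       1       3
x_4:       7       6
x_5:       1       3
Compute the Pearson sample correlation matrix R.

Step 1 — column means:
  mean(U) = (1 + 8 + 1 + 7 + 1) / 5 = 18/5 = 3.6
  mean(V) = (4 + 8 + 3 + 6 + 3) / 5 = 24/5 = 4.8

Step 2 — sample variances and covariances s[i,j] = (1/(n-1)) · Σ_k (x_{k,i} - mean_i) · (x_{k,j} - mean_j), with n-1 = 4:
  s[U,U] = ((-2.6)·(-2.6) + (4.4)·(4.4) + (-2.6)·(-2.6) + (3.4)·(3.4) + (-2.6)·(-2.6)) / 4 = 51.2/4 = 12.8
  s[U,V] = ((-2.6)·(-0.8) + (4.4)·(3.2) + (-2.6)·(-1.8) + (3.4)·(1.2) + (-2.6)·(-1.8)) / 4 = 29.6/4 = 7.4
  s[V,V] = ((-0.8)·(-0.8) + (3.2)·(3.2) + (-1.8)·(-1.8) + (1.2)·(1.2) + (-1.8)·(-1.8)) / 4 = 18.8/4 = 4.7
  Sample standard deviations s_i = √(s[i,i]):
  s(U) = √(12.8) = 3.5777
  s(V) = √(4.7) = 2.1679

Step 3 — r_{ij} = s_{ij} / (s_i · s_j):
  r[U,U] = 1 (diagonal).
  r[U,V] = 7.4 / (3.5777 · 2.1679) = 7.4 / 7.7563 = 0.9541
  r[V,V] = 1 (diagonal).

R is symmetric with unit diagonal. Assembling:

R = [[1, 0.9541],
 [0.9541, 1]]


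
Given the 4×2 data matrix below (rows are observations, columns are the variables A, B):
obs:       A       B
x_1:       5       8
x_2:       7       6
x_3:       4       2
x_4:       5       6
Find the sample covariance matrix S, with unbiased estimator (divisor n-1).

Step 1 — column means:
  mean(A) = (5 + 7 + 4 + 5) / 4 = 21/4 = 5.25
  mean(B) = (8 + 6 + 2 + 6) / 4 = 22/4 = 5.5

Step 2 — sample covariance S[i,j] = (1/(n-1)) · Σ_k (x_{k,i} - mean_i) · (x_{k,j} - mean_j), with n-1 = 3.
  S[A,A] = ((-0.25)·(-0.25) + (1.75)·(1.75) + (-1.25)·(-1.25) + (-0.25)·(-0.25)) / 3 = 4.75/3 = 1.5833
  S[A,B] = ((-0.25)·(2.5) + (1.75)·(0.5) + (-1.25)·(-3.5) + (-0.25)·(0.5)) / 3 = 4.5/3 = 1.5
  S[B,B] = ((2.5)·(2.5) + (0.5)·(0.5) + (-3.5)·(-3.5) + (0.5)·(0.5)) / 3 = 19/3 = 6.3333

S is symmetric (S[j,i] = S[i,j]). Assembling:

S = [[1.5833, 1.5],
 [1.5, 6.3333]]


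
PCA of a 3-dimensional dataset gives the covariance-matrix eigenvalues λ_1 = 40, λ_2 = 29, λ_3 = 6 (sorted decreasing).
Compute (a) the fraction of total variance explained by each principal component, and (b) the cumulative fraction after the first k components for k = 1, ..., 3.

Step 1 — total variance = trace(Sigma) = Σ λ_i = 40 + 29 + 6 = 75.

Step 2 — fraction explained by component i = λ_i / Σ λ:
  PC1: 40/75 = 0.5333
  PC2: 29/75 = 0.3867
  PC3: 6/75 = 0.08

Step 3 — cumulative fraction after k components = (λ_1 + ... + λ_k) / Σ λ:
  k = 1: 40/75 = 0.5333
  k = 2: (40 + 29)/75 = 69/75 = 0.92
  k = 3: (40 + 29 + 6)/75 = 75/75 = 1

Summary (fraction, with percent):

explained: PC1 0.5333 (53.33%), PC2 0.3867 (38.67%), PC3 0.08 (8%);  cumulative: 0.5333, 0.92, 1


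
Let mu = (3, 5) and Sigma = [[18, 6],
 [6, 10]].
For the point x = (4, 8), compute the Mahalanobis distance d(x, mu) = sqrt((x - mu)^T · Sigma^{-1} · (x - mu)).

Step 1 — centre the observation: (x - mu) = (1, 3).

Step 2 — invert Sigma. det(Sigma) = 18·10 - (6)² = 144.
  Sigma^{-1} = (1/det) · [[d, -b], [-b, a]] = [[0.0694, -0.0417],
 [-0.0417, 0.125]].

Step 3 — form the quadratic (x - mu)^T · Sigma^{-1} · (x - mu):
  Sigma^{-1} · (x - mu) = (-0.0556, 0.3333).
  (x - mu)^T · [Sigma^{-1} · (x - mu)] = (1)·(-0.0556) + (3)·(0.3333) = 0.9444.

Step 4 — take square root: d = √(0.9444) ≈ 0.9718.

d(x, mu) = √(0.9444) ≈ 0.9718


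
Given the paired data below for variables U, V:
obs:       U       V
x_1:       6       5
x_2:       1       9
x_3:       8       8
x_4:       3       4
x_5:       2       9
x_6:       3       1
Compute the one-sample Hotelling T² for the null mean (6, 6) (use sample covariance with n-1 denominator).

Step 1 — sample mean vector:
  mean(U) = (6 + 1 + 8 + 3 + 2 + 3) / 6 = 23/6 = 3.8333
  mean(V) = (5 + 9 + 8 + 4 + 9 + 1) / 6 = 36/6 = 6
  x̄ = (3.8333, 6),  deviation x̄ - mu_0 = (3.8333, 6) - (6, 6) = (-2.1667, 0).

Step 2 — sample covariance matrix, S[i,j] = (1/(n-1)) · Σ_k (x_{k,i} - mean_i) · (x_{k,j} - mean_j), divisor n-1 = 5:
  S[U,U] = ((2.1667)·(2.1667) + (-2.8333)·(-2.8333) + (4.1667)·(4.1667) + (-0.8333)·(-0.8333) + (-1.8333)·(-1.8333) + (-0.8333)·(-0.8333)) / 5 = 34.8333/5 = 6.9667
  S[U,V] = ((2.1667)·(-1) + (-2.8333)·(3) + (4.1667)·(2) + (-0.8333)·(-2) + (-1.8333)·(3) + (-0.8333)·(-5)) / 5 = -2/5 = -0.4
  S[V,V] = ((-1)·(-1) + (3)·(3) + (2)·(2) + (-2)·(-2) + (3)·(3) + (-5)·(-5)) / 5 = 52/5 = 10.4
  S = [[6.9667, -0.4],
 [-0.4, 10.4]].

Step 3 — invert S. det(S) = 6.9667·10.4 - (-0.4)² = 72.2933.
  S^{-1} = (1/det) · [[d, -b], [-b, a]] = [[0.1439, 0.0055],
 [0.0055, 0.0964]].

Step 4 — quadratic form (x̄ - mu_0)^T · S^{-1} · (x̄ - mu_0):
  S^{-1} · (x̄ - mu_0) = (-0.3117, -0.012),
  (x̄ - mu_0)^T · [...] = (-2.1667)·(-0.3117) + (0)·(-0.012) = 0.6753.

Step 5 — scale by n: T² = 6 · 0.6753 = 4.052.

T² ≈ 4.052


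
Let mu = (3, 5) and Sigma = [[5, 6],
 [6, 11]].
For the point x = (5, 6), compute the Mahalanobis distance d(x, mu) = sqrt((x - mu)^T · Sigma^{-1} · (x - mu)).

Step 1 — centre the observation: (x - mu) = (2, 1).

Step 2 — invert Sigma. det(Sigma) = 5·11 - (6)² = 19.
  Sigma^{-1} = (1/det) · [[d, -b], [-b, a]] = [[0.5789, -0.3158],
 [-0.3158, 0.2632]].

Step 3 — form the quadratic (x - mu)^T · Sigma^{-1} · (x - mu):
  Sigma^{-1} · (x - mu) = (0.8421, -0.3684).
  (x - mu)^T · [Sigma^{-1} · (x - mu)] = (2)·(0.8421) + (1)·(-0.3684) = 1.3158.

Step 4 — take square root: d = √(1.3158) ≈ 1.1471.

d(x, mu) = √(1.3158) ≈ 1.1471


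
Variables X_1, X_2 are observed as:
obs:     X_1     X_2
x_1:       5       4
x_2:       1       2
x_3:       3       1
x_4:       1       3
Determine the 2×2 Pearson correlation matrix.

Step 1 — column means:
  mean(X_1) = (5 + 1 + 3 + 1) / 4 = 10/4 = 2.5
  mean(X_2) = (4 + 2 + 1 + 3) / 4 = 10/4 = 2.5

Step 2 — sample variances and covariances s[i,j] = (1/(n-1)) · Σ_k (x_{k,i} - mean_i) · (x_{k,j} - mean_j), with n-1 = 3:
  s[X_1,X_1] = ((2.5)·(2.5) + (-1.5)·(-1.5) + (0.5)·(0.5) + (-1.5)·(-1.5)) / 3 = 11/3 = 3.6667
  s[X_1,X_2] = ((2.5)·(1.5) + (-1.5)·(-0.5) + (0.5)·(-1.5) + (-1.5)·(0.5)) / 3 = 3/3 = 1
  s[X_2,X_2] = ((1.5)·(1.5) + (-0.5)·(-0.5) + (-1.5)·(-1.5) + (0.5)·(0.5)) / 3 = 5/3 = 1.6667
  Sample standard deviations s_i = √(s[i,i]):
  s(X_1) = √(3.6667) = 1.9149
  s(X_2) = √(1.6667) = 1.291

Step 3 — r_{ij} = s_{ij} / (s_i · s_j):
  r[X_1,X_1] = 1 (diagonal).
  r[X_1,X_2] = 1 / (1.9149 · 1.291) = 1 / 2.4721 = 0.4045
  r[X_2,X_2] = 1 (diagonal).

R is symmetric with unit diagonal. Assembling:

R = [[1, 0.4045],
 [0.4045, 1]]


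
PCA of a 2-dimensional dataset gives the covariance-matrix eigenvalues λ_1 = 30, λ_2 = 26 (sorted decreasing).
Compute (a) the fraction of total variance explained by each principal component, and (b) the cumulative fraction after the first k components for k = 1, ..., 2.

Step 1 — total variance = trace(Sigma) = Σ λ_i = 30 + 26 = 56.

Step 2 — fraction explained by component i = λ_i / Σ λ:
  PC1: 30/56 = 0.5357
  PC2: 26/56 = 0.4643

Step 3 — cumulative fraction after k components = (λ_1 + ... + λ_k) / Σ λ:
  k = 1: 30/56 = 0.5357
  k = 2: (30 + 26)/56 = 56/56 = 1

Summary (fraction, with percent):

explained: PC1 0.5357 (53.57%), PC2 0.4643 (46.43%);  cumulative: 0.5357, 1


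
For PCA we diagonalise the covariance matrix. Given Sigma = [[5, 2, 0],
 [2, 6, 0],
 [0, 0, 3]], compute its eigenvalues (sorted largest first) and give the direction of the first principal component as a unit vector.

Step 1 — characteristic polynomial p(λ) = det(λI - Sigma) = λ³ - tr·λ² + c_1·λ - det, where tr = trace, c_1 = sum of the principal 2×2 minors, det = det(Sigma):
  tr = 5 + 6 + 3 = 14,
  c_1 = (5·6 - (2)²) + (5·3 - (0)²) + (6·3 - (0)²) = 26 + 15 + 18 = 59,
  det = 5·(6·3 - (0)²) - (2)·((2)·3 - (0)·(0)) + (0)·((2)·(0) - 6·(0)) = 5·(18) - (2)·(6) + (0)·(0) = 78.
  So p(λ) = λ³ - 14λ² + 59λ - 78.
Step 2 — look for an integer root (rational root theorem: any rational root is an integer divisor of 78). Testing λ = 3:
  p(3) = 27 - 126 + 177 - 78 = 0  ✓
  Dividing out (λ - 3): p(λ) = (λ - 3)(λ² - 11λ + 26).
Step 3 — remaining eigenvalues from the quadratic λ² - 11λ + 26 = 0:
  Δ = 11² - 4·26 = 121 - 104 = 17,  λ = (11 ± √17)/2 = (11 ± 4.1231)/2 ≈ 7.5616 or 3.4384.
  Sorted: λ_1 = 7.5616,  λ_2 = 3.4384,  λ_3 = 3  (check: sum = 14 = tr ✓).

Step 4 — unit eigenvector for λ_1 ≈ 7.5616: v spans the null space of (Sigma - λ_1 I), whose rows are
  r_1 = (-2.5616, 2, 0),  r_2 = (2, -1.5616, 0),  r_3 = (0, 0, -4.5616).
  v is orthogonal to every row, so take v ∝ r_1 × r_3 = ((2)·(-4.5616) - (0)·(0), (0)·(0) - (-2.5616)·(-4.5616), (-2.5616)·(0) - (2)·(0)) ≈ (-9.1231, -11.6847, 0).
  Rescale (multiply by -1 so the first nonzero entry is positive): u = (9.1231, 11.6847, 0).
  ||u|| = √((9.1231)² + (11.6847)² + (0)²) = √(219.7623) ≈ 14.8244,  v_1 = u/||u|| ≈ (0.6154, 0.7882, 0) (||v_1|| = 1).

λ_1 = 7.5616,  λ_2 = 3.4384,  λ_3 = 3;  v_1 ≈ (0.6154, 0.7882, 0)


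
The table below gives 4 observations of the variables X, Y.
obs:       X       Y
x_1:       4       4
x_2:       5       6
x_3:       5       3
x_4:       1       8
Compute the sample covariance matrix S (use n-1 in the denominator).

Step 1 — column means:
  mean(X) = (4 + 5 + 5 + 1) / 4 = 15/4 = 3.75
  mean(Y) = (4 + 6 + 3 + 8) / 4 = 21/4 = 5.25

Step 2 — sample covariance S[i,j] = (1/(n-1)) · Σ_k (x_{k,i} - mean_i) · (x_{k,j} - mean_j), with n-1 = 3.
  S[X,X] = ((0.25)·(0.25) + (1.25)·(1.25) + (1.25)·(1.25) + (-2.75)·(-2.75)) / 3 = 10.75/3 = 3.5833
  S[X,Y] = ((0.25)·(-1.25) + (1.25)·(0.75) + (1.25)·(-2.25) + (-2.75)·(2.75)) / 3 = -9.75/3 = -3.25
  S[Y,Y] = ((-1.25)·(-1.25) + (0.75)·(0.75) + (-2.25)·(-2.25) + (2.75)·(2.75)) / 3 = 14.75/3 = 4.9167

S is symmetric (S[j,i] = S[i,j]). Assembling:

S = [[3.5833, -3.25],
 [-3.25, 4.9167]]


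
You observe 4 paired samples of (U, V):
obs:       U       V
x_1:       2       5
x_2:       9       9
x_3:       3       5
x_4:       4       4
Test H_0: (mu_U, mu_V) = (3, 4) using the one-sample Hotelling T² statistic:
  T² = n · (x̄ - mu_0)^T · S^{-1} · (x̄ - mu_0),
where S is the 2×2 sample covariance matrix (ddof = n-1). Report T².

Step 1 — sample mean vector:
  mean(U) = (2 + 9 + 3 + 4) / 4 = 18/4 = 4.5
  mean(V) = (5 + 9 + 5 + 4) / 4 = 23/4 = 5.75
  x̄ = (4.5, 5.75),  deviation x̄ - mu_0 = (4.5, 5.75) - (3, 4) = (1.5, 1.75).

Step 2 — sample covariance matrix, S[i,j] = (1/(n-1)) · Σ_k (x_{k,i} - mean_i) · (x_{k,j} - mean_j), divisor n-1 = 3:
  S[U,U] = ((-2.5)·(-2.5) + (4.5)·(4.5) + (-1.5)·(-1.5) + (-0.5)·(-0.5)) / 3 = 29/3 = 9.6667
  S[U,V] = ((-2.5)·(-0.75) + (4.5)·(3.25) + (-1.5)·(-0.75) + (-0.5)·(-1.75)) / 3 = 18.5/3 = 6.1667
  S[V,V] = ((-0.75)·(-0.75) + (3.25)·(3.25) + (-0.75)·(-0.75) + (-1.75)·(-1.75)) / 3 = 14.75/3 = 4.9167
  S = [[9.6667, 6.1667],
 [6.1667, 4.9167]].

Step 3 — invert S. det(S) = 9.6667·4.9167 - (6.1667)² = 9.5.
  S^{-1} = (1/det) · [[d, -b], [-b, a]] = [[0.5175, -0.6491],
 [-0.6491, 1.0175]].

Step 4 — quadratic form (x̄ - mu_0)^T · S^{-1} · (x̄ - mu_0):
  S^{-1} · (x̄ - mu_0) = (-0.3596, 0.807),
  (x̄ - mu_0)^T · [...] = (1.5)·(-0.3596) + (1.75)·(0.807) = 0.8728.

Step 5 — scale by n: T² = 4 · 0.8728 = 3.4912.

T² ≈ 3.4912


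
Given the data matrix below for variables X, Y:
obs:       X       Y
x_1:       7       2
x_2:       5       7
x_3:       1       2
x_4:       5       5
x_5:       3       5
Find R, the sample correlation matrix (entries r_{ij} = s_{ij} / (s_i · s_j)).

Step 1 — column means:
  mean(X) = (7 + 5 + 1 + 5 + 3) / 5 = 21/5 = 4.2
  mean(Y) = (2 + 7 + 2 + 5 + 5) / 5 = 21/5 = 4.2

Step 2 — sample variances and covariances s[i,j] = (1/(n-1)) · Σ_k (x_{k,i} - mean_i) · (x_{k,j} - mean_j), with n-1 = 4:
  s[X,X] = ((2.8)·(2.8) + (0.8)·(0.8) + (-3.2)·(-3.2) + (0.8)·(0.8) + (-1.2)·(-1.2)) / 4 = 20.8/4 = 5.2
  s[X,Y] = ((2.8)·(-2.2) + (0.8)·(2.8) + (-3.2)·(-2.2) + (0.8)·(0.8) + (-1.2)·(0.8)) / 4 = 2.8/4 = 0.7
  s[Y,Y] = ((-2.2)·(-2.2) + (2.8)·(2.8) + (-2.2)·(-2.2) + (0.8)·(0.8) + (0.8)·(0.8)) / 4 = 18.8/4 = 4.7
  Sample standard deviations s_i = √(s[i,i]):
  s(X) = √(5.2) = 2.2804
  s(Y) = √(4.7) = 2.1679

Step 3 — r_{ij} = s_{ij} / (s_i · s_j):
  r[X,X] = 1 (diagonal).
  r[X,Y] = 0.7 / (2.2804 · 2.1679) = 0.7 / 4.9437 = 0.1416
  r[Y,Y] = 1 (diagonal).

R is symmetric with unit diagonal. Assembling:

R = [[1, 0.1416],
 [0.1416, 1]]


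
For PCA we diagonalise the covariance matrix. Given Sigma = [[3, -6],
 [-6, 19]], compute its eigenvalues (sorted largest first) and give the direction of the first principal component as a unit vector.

Step 1 — characteristic polynomial of 2×2 Sigma:
  det(Sigma - λI) = λ² - trace · λ + det = 0.
  trace = 3 + 19 = 22, det = 3·19 - (-6)² = 21.
Step 2 — discriminant:
  Δ = trace² - 4·det = 484 - 84 = 400.
Step 3 — eigenvalues:
  λ = (trace ± √Δ)/2 = (22 ± 20)/2,
  λ_1 = 21,  λ_2 = 1.

Step 4 — unit eigenvector for λ_1: solve (Sigma - λ_1 I)v = 0. First row:
  (3 - 21)·v_x + (-6)·v_y = 0, i.e. (-18)·v_x + (-6)·v_y = 0,
  so v ∝ (b, λ_1 - a) = (-6, 18); multiply by -1 so the first entry is positive: u = (6, -18).
  ||u|| = √((6)² + (-18)²) = √(360) ≈ 18.9737,
  v_1 = u/||u|| ≈ (0.3162, -0.9487) (||v_1|| = 1).

λ_1 = 21,  λ_2 = 1;  v_1 ≈ (0.3162, -0.9487)


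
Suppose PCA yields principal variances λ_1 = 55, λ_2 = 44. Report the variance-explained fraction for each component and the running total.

Step 1 — total variance = trace(Sigma) = Σ λ_i = 55 + 44 = 99.

Step 2 — fraction explained by component i = λ_i / Σ λ:
  PC1: 55/99 = 0.5556
  PC2: 44/99 = 0.4444

Step 3 — cumulative fraction after k components = (λ_1 + ... + λ_k) / Σ λ:
  k = 1: 55/99 = 0.5556
  k = 2: (55 + 44)/99 = 99/99 = 1

Summary (fraction, with percent):

explained: PC1 0.5556 (55.56%), PC2 0.4444 (44.44%);  cumulative: 0.5556, 1


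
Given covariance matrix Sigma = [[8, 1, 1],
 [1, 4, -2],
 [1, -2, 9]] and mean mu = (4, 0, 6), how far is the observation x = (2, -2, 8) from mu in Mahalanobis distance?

Step 1 — centre the observation: (x - mu) = (-2, -2, 2).

Step 2 — invert Sigma (cofactor / det for 3×3, or solve directly):
  Sigma^{-1} = [[0.1339, -0.046, -0.0251],
 [-0.046, 0.2971, 0.0711],
 [-0.0251, 0.0711, 0.1297]].

Step 3 — form the quadratic (x - mu)^T · Sigma^{-1} · (x - mu):
  Sigma^{-1} · (x - mu) = (-0.2259, -0.3598, 0.1674).
  (x - mu)^T · [Sigma^{-1} · (x - mu)] = (-2)·(-0.2259) + (-2)·(-0.3598) + (2)·(0.1674) = 1.5063.

Step 4 — take square root: d = √(1.5063) ≈ 1.2273.

d(x, mu) = √(1.5063) ≈ 1.2273


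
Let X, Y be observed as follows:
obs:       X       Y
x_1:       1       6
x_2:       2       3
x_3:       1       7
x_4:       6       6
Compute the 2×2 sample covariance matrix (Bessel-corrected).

Step 1 — column means:
  mean(X) = (1 + 2 + 1 + 6) / 4 = 10/4 = 2.5
  mean(Y) = (6 + 3 + 7 + 6) / 4 = 22/4 = 5.5

Step 2 — sample covariance S[i,j] = (1/(n-1)) · Σ_k (x_{k,i} - mean_i) · (x_{k,j} - mean_j), with n-1 = 3.
  S[X,X] = ((-1.5)·(-1.5) + (-0.5)·(-0.5) + (-1.5)·(-1.5) + (3.5)·(3.5)) / 3 = 17/3 = 5.6667
  S[X,Y] = ((-1.5)·(0.5) + (-0.5)·(-2.5) + (-1.5)·(1.5) + (3.5)·(0.5)) / 3 = 0/3 = 0
  S[Y,Y] = ((0.5)·(0.5) + (-2.5)·(-2.5) + (1.5)·(1.5) + (0.5)·(0.5)) / 3 = 9/3 = 3

S is symmetric (S[j,i] = S[i,j]). Assembling:

S = [[5.6667, 0],
 [0, 3]]


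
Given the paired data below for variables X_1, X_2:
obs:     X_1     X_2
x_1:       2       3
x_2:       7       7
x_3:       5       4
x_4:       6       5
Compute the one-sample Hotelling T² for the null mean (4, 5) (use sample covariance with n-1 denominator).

Step 1 — sample mean vector:
  mean(X_1) = (2 + 7 + 5 + 6) / 4 = 20/4 = 5
  mean(X_2) = (3 + 7 + 4 + 5) / 4 = 19/4 = 4.75
  x̄ = (5, 4.75),  deviation x̄ - mu_0 = (5, 4.75) - (4, 5) = (1, -0.25).

Step 2 — sample covariance matrix, S[i,j] = (1/(n-1)) · Σ_k (x_{k,i} - mean_i) · (x_{k,j} - mean_j), divisor n-1 = 3:
  S[X_1,X_1] = ((-3)·(-3) + (2)·(2) + (0)·(0) + (1)·(1)) / 3 = 14/3 = 4.6667
  S[X_1,X_2] = ((-3)·(-1.75) + (2)·(2.25) + (0)·(-0.75) + (1)·(0.25)) / 3 = 10/3 = 3.3333
  S[X_2,X_2] = ((-1.75)·(-1.75) + (2.25)·(2.25) + (-0.75)·(-0.75) + (0.25)·(0.25)) / 3 = 8.75/3 = 2.9167
  S = [[4.6667, 3.3333],
 [3.3333, 2.9167]].

Step 3 — invert S. det(S) = 4.6667·2.9167 - (3.3333)² = 2.5.
  S^{-1} = (1/det) · [[d, -b], [-b, a]] = [[1.1667, -1.3333],
 [-1.3333, 1.8667]].

Step 4 — quadratic form (x̄ - mu_0)^T · S^{-1} · (x̄ - mu_0):
  S^{-1} · (x̄ - mu_0) = (1.5, -1.8),
  (x̄ - mu_0)^T · [...] = (1)·(1.5) + (-0.25)·(-1.8) = 1.95.

Step 5 — scale by n: T² = 4 · 1.95 = 7.8.

T² ≈ 7.8


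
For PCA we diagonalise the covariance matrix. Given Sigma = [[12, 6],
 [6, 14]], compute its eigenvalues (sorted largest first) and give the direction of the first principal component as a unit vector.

Step 1 — characteristic polynomial of 2×2 Sigma:
  det(Sigma - λI) = λ² - trace · λ + det = 0.
  trace = 12 + 14 = 26, det = 12·14 - (6)² = 132.
Step 2 — discriminant:
  Δ = trace² - 4·det = 676 - 528 = 148.
Step 3 — eigenvalues:
  λ = (trace ± √Δ)/2 = (26 ± 12.1655)/2,
  λ_1 = 19.0828,  λ_2 = 6.9172.

Step 4 — unit eigenvector for λ_1: solve (Sigma - λ_1 I)v = 0. First row:
  (12 - 19.0828)·v_x + (6)·v_y = 0, i.e. (-7.0828)·v_x + (6)·v_y = 0,
  so v ∝ (b, λ_1 - a) = (6, 7.0828) = u.
  ||u|| = √((6)² + (7.0828)²) = √(86.1655) ≈ 9.2825,
  v_1 = u/||u|| ≈ (0.6464, 0.763) (||v_1|| = 1).

λ_1 = 19.0828,  λ_2 = 6.9172;  v_1 ≈ (0.6464, 0.763)


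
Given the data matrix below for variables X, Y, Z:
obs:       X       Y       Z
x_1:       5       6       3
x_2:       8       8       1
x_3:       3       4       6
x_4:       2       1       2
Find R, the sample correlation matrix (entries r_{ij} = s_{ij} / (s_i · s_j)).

Step 1 — column means:
  mean(X) = (5 + 8 + 3 + 2) / 4 = 18/4 = 4.5
  mean(Y) = (6 + 8 + 4 + 1) / 4 = 19/4 = 4.75
  mean(Z) = (3 + 1 + 6 + 2) / 4 = 12/4 = 3

Step 2 — sample variances and covariances s[i,j] = (1/(n-1)) · Σ_k (x_{k,i} - mean_i) · (x_{k,j} - mean_j), with n-1 = 3:
  s[X,X] = ((0.5)·(0.5) + (3.5)·(3.5) + (-1.5)·(-1.5) + (-2.5)·(-2.5)) / 3 = 21/3 = 7
  s[X,Y] = ((0.5)·(1.25) + (3.5)·(3.25) + (-1.5)·(-0.75) + (-2.5)·(-3.75)) / 3 = 22.5/3 = 7.5
  s[X,Z] = ((0.5)·(0) + (3.5)·(-2) + (-1.5)·(3) + (-2.5)·(-1)) / 3 = -9/3 = -3
  s[Y,Y] = ((1.25)·(1.25) + (3.25)·(3.25) + (-0.75)·(-0.75) + (-3.75)·(-3.75)) / 3 = 26.75/3 = 8.9167
  s[Y,Z] = ((1.25)·(0) + (3.25)·(-2) + (-0.75)·(3) + (-3.75)·(-1)) / 3 = -5/3 = -1.6667
  s[Z,Z] = ((0)·(0) + (-2)·(-2) + (3)·(3) + (-1)·(-1)) / 3 = 14/3 = 4.6667
  Sample standard deviations s_i = √(s[i,i]):
  s(X) = √(7) = 2.6458
  s(Y) = √(8.9167) = 2.9861
  s(Z) = √(4.6667) = 2.1602

Step 3 — r_{ij} = s_{ij} / (s_i · s_j):
  r[X,X] = 1 (diagonal).
  r[X,Y] = 7.5 / (2.6458 · 2.9861) = 7.5 / 7.9004 = 0.9493
  r[X,Z] = -3 / (2.6458 · 2.1602) = -3 / 5.7155 = -0.5249
  r[Y,Y] = 1 (diagonal).
  r[Y,Z] = -1.6667 / (2.9861 · 2.1602) = -1.6667 / 6.4507 = -0.2584
  r[Z,Z] = 1 (diagonal).

R is symmetric with unit diagonal. Assembling:

R = [[1, 0.9493, -0.5249],
 [0.9493, 1, -0.2584],
 [-0.5249, -0.2584, 1]]


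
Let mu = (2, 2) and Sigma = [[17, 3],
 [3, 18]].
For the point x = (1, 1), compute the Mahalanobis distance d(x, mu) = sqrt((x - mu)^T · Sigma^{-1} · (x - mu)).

Step 1 — centre the observation: (x - mu) = (-1, -1).

Step 2 — invert Sigma. det(Sigma) = 17·18 - (3)² = 297.
  Sigma^{-1} = (1/det) · [[d, -b], [-b, a]] = [[0.0606, -0.0101],
 [-0.0101, 0.0572]].

Step 3 — form the quadratic (x - mu)^T · Sigma^{-1} · (x - mu):
  Sigma^{-1} · (x - mu) = (-0.0505, -0.0471).
  (x - mu)^T · [Sigma^{-1} · (x - mu)] = (-1)·(-0.0505) + (-1)·(-0.0471) = 0.0976.

Step 4 — take square root: d = √(0.0976) ≈ 0.3125.

d(x, mu) = √(0.0976) ≈ 0.3125


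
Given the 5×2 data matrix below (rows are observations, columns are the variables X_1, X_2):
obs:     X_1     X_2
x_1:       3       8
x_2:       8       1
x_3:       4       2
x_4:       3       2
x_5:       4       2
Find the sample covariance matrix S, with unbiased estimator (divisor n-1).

Step 1 — column means:
  mean(X_1) = (3 + 8 + 4 + 3 + 4) / 5 = 22/5 = 4.4
  mean(X_2) = (8 + 1 + 2 + 2 + 2) / 5 = 15/5 = 3

Step 2 — sample covariance S[i,j] = (1/(n-1)) · Σ_k (x_{k,i} - mean_i) · (x_{k,j} - mean_j), with n-1 = 4.
  S[X_1,X_1] = ((-1.4)·(-1.4) + (3.6)·(3.6) + (-0.4)·(-0.4) + (-1.4)·(-1.4) + (-0.4)·(-0.4)) / 4 = 17.2/4 = 4.3
  S[X_1,X_2] = ((-1.4)·(5) + (3.6)·(-2) + (-0.4)·(-1) + (-1.4)·(-1) + (-0.4)·(-1)) / 4 = -12/4 = -3
  S[X_2,X_2] = ((5)·(5) + (-2)·(-2) + (-1)·(-1) + (-1)·(-1) + (-1)·(-1)) / 4 = 32/4 = 8

S is symmetric (S[j,i] = S[i,j]). Assembling:

S = [[4.3, -3],
 [-3, 8]]


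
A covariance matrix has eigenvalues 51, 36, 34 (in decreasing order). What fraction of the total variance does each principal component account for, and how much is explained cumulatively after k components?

Step 1 — total variance = trace(Sigma) = Σ λ_i = 51 + 36 + 34 = 121.

Step 2 — fraction explained by component i = λ_i / Σ λ:
  PC1: 51/121 = 0.4215
  PC2: 36/121 = 0.2975
  PC3: 34/121 = 0.281

Step 3 — cumulative fraction after k components = (λ_1 + ... + λ_k) / Σ λ:
  k = 1: 51/121 = 0.4215
  k = 2: (51 + 36)/121 = 87/121 = 0.719
  k = 3: (51 + 36 + 34)/121 = 121/121 = 1

Summary (fraction, with percent):

explained: PC1 0.4215 (42.15%), PC2 0.2975 (29.75%), PC3 0.281 (28.1%);  cumulative: 0.4215, 0.719, 1


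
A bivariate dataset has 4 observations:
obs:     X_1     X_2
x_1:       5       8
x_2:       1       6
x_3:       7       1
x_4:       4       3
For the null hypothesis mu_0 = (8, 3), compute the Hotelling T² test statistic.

Step 1 — sample mean vector:
  mean(X_1) = (5 + 1 + 7 + 4) / 4 = 17/4 = 4.25
  mean(X_2) = (8 + 6 + 1 + 3) / 4 = 18/4 = 4.5
  x̄ = (4.25, 4.5),  deviation x̄ - mu_0 = (4.25, 4.5) - (8, 3) = (-3.75, 1.5).

Step 2 — sample covariance matrix, S[i,j] = (1/(n-1)) · Σ_k (x_{k,i} - mean_i) · (x_{k,j} - mean_j), divisor n-1 = 3:
  S[X_1,X_1] = ((0.75)·(0.75) + (-3.25)·(-3.25) + (2.75)·(2.75) + (-0.25)·(-0.25)) / 3 = 18.75/3 = 6.25
  S[X_1,X_2] = ((0.75)·(3.5) + (-3.25)·(1.5) + (2.75)·(-3.5) + (-0.25)·(-1.5)) / 3 = -11.5/3 = -3.8333
  S[X_2,X_2] = ((3.5)·(3.5) + (1.5)·(1.5) + (-3.5)·(-3.5) + (-1.5)·(-1.5)) / 3 = 29/3 = 9.6667
  S = [[6.25, -3.8333],
 [-3.8333, 9.6667]].

Step 3 — invert S. det(S) = 6.25·9.6667 - (-3.8333)² = 45.7222.
  S^{-1} = (1/det) · [[d, -b], [-b, a]] = [[0.2114, 0.0838],
 [0.0838, 0.1367]].

Step 4 — quadratic form (x̄ - mu_0)^T · S^{-1} · (x̄ - mu_0):
  S^{-1} · (x̄ - mu_0) = (-0.6671, -0.1094),
  (x̄ - mu_0)^T · [...] = (-3.75)·(-0.6671) + (1.5)·(-0.1094) = 2.3375.

Step 5 — scale by n: T² = 4 · 2.3375 = 9.3499.

T² ≈ 9.3499


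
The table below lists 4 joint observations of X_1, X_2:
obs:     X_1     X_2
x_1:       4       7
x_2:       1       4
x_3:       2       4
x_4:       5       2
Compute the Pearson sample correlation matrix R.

Step 1 — column means:
  mean(X_1) = (4 + 1 + 2 + 5) / 4 = 12/4 = 3
  mean(X_2) = (7 + 4 + 4 + 2) / 4 = 17/4 = 4.25

Step 2 — sample variances and covariances s[i,j] = (1/(n-1)) · Σ_k (x_{k,i} - mean_i) · (x_{k,j} - mean_j), with n-1 = 3:
  s[X_1,X_1] = ((1)·(1) + (-2)·(-2) + (-1)·(-1) + (2)·(2)) / 3 = 10/3 = 3.3333
  s[X_1,X_2] = ((1)·(2.75) + (-2)·(-0.25) + (-1)·(-0.25) + (2)·(-2.25)) / 3 = -1/3 = -0.3333
  s[X_2,X_2] = ((2.75)·(2.75) + (-0.25)·(-0.25) + (-0.25)·(-0.25) + (-2.25)·(-2.25)) / 3 = 12.75/3 = 4.25
  Sample standard deviations s_i = √(s[i,i]):
  s(X_1) = √(3.3333) = 1.8257
  s(X_2) = √(4.25) = 2.0616

Step 3 — r_{ij} = s_{ij} / (s_i · s_j):
  r[X_1,X_1] = 1 (diagonal).
  r[X_1,X_2] = -0.3333 / (1.8257 · 2.0616) = -0.3333 / 3.7639 = -0.0886
  r[X_2,X_2] = 1 (diagonal).

R is symmetric with unit diagonal. Assembling:

R = [[1, -0.0886],
 [-0.0886, 1]]


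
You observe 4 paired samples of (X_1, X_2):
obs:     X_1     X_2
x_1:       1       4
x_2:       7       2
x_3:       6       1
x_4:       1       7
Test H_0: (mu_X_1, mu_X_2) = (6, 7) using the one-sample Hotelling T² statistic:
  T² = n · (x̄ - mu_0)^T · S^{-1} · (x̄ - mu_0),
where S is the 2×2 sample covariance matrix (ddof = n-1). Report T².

Step 1 — sample mean vector:
  mean(X_1) = (1 + 7 + 6 + 1) / 4 = 15/4 = 3.75
  mean(X_2) = (4 + 2 + 1 + 7) / 4 = 14/4 = 3.5
  x̄ = (3.75, 3.5),  deviation x̄ - mu_0 = (3.75, 3.5) - (6, 7) = (-2.25, -3.5).

Step 2 — sample covariance matrix, S[i,j] = (1/(n-1)) · Σ_k (x_{k,i} - mean_i) · (x_{k,j} - mean_j), divisor n-1 = 3:
  S[X_1,X_1] = ((-2.75)·(-2.75) + (3.25)·(3.25) + (2.25)·(2.25) + (-2.75)·(-2.75)) / 3 = 30.75/3 = 10.25
  S[X_1,X_2] = ((-2.75)·(0.5) + (3.25)·(-1.5) + (2.25)·(-2.5) + (-2.75)·(3.5)) / 3 = -21.5/3 = -7.1667
  S[X_2,X_2] = ((0.5)·(0.5) + (-1.5)·(-1.5) + (-2.5)·(-2.5) + (3.5)·(3.5)) / 3 = 21/3 = 7
  S = [[10.25, -7.1667],
 [-7.1667, 7]].

Step 3 — invert S. det(S) = 10.25·7 - (-7.1667)² = 20.3889.
  S^{-1} = (1/det) · [[d, -b], [-b, a]] = [[0.3433, 0.3515],
 [0.3515, 0.5027]].

Step 4 — quadratic form (x̄ - mu_0)^T · S^{-1} · (x̄ - mu_0):
  S^{-1} · (x̄ - mu_0) = (-2.0027, -2.5504),
  (x̄ - mu_0)^T · [...] = (-2.25)·(-2.0027) + (-3.5)·(-2.5504) = 13.4326.

Step 5 — scale by n: T² = 4 · 13.4326 = 53.7302.

T² ≈ 53.7302


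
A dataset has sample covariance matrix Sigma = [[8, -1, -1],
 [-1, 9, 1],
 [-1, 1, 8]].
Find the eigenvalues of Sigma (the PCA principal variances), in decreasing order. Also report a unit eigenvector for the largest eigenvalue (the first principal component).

Step 1 — characteristic polynomial p(λ) = det(λI - Sigma) = λ³ - tr·λ² + c_1·λ - det, where tr = trace, c_1 = sum of the principal 2×2 minors, det = det(Sigma):
  tr = 8 + 9 + 8 = 25,
  c_1 = (8·9 - (-1)²) + (8·8 - (-1)²) + (9·8 - (1)²) = 71 + 63 + 71 = 205,
  det = 8·(9·8 - (1)²) - (-1)·((-1)·8 - (1)·(-1)) + (-1)·((-1)·(1) - 9·(-1)) = 8·(71) - (-1)·(-7) + (-1)·(8) = 553.
  So p(λ) = λ³ - 25λ² + 205λ - 553.
Step 2 — look for an integer root (rational root theorem: any rational root is an integer divisor of 553). Testing λ = 7:
  p(7) = 343 - 1225 + 1435 - 553 = 0  ✓
  Dividing out (λ - 7): p(λ) = (λ - 7)(λ² - 18λ + 79).
Step 3 — remaining eigenvalues from the quadratic λ² - 18λ + 79 = 0:
  Δ = 18² - 4·79 = 324 - 316 = 8,  λ = (18 ± √8)/2 = (18 ± 2.8284)/2 ≈ 10.4142 or 7.5858.
  Sorted: λ_1 = 10.4142,  λ_2 = 7.5858,  λ_3 = 7  (check: sum = 25 = tr ✓).

Step 4 — unit eigenvector for λ_1 ≈ 10.4142: v spans the null space of (Sigma - λ_1 I), whose rows are
  r_1 = (-2.4142, -1, -1),  r_2 = (-1, -1.4142, 1),  r_3 = (-1, 1, -2.4142).
  v is orthogonal to every row, so take v ∝ r_1 × r_2 = ((-1)·(1) - (-1)·(-1.4142), (-1)·(-1) - (-2.4142)·(1), (-2.4142)·(-1.4142) - (-1)·(-1)) ≈ (-2.4142, 3.4142, 2.4142).
  Rescale (multiply by -1 so the first nonzero entry is positive): u = (2.4142, -3.4142, -2.4142).
  ||u|| = √((2.4142)² + (-3.4142)² + (-2.4142)²) = √(23.3137) ≈ 4.8284,  v_1 = u/||u|| ≈ (0.5, -0.7071, -0.5) (||v_1|| = 1).

λ_1 = 10.4142,  λ_2 = 7.5858,  λ_3 = 7;  v_1 ≈ (0.5, -0.7071, -0.5)


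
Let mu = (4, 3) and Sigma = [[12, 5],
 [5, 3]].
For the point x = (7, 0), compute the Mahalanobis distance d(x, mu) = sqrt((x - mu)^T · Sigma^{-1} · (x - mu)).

Step 1 — centre the observation: (x - mu) = (3, -3).

Step 2 — invert Sigma. det(Sigma) = 12·3 - (5)² = 11.
  Sigma^{-1} = (1/det) · [[d, -b], [-b, a]] = [[0.2727, -0.4545],
 [-0.4545, 1.0909]].

Step 3 — form the quadratic (x - mu)^T · Sigma^{-1} · (x - mu):
  Sigma^{-1} · (x - mu) = (2.1818, -4.6364).
  (x - mu)^T · [Sigma^{-1} · (x - mu)] = (3)·(2.1818) + (-3)·(-4.6364) = 20.4545.

Step 4 — take square root: d = √(20.4545) ≈ 4.5227.

d(x, mu) = √(20.4545) ≈ 4.5227


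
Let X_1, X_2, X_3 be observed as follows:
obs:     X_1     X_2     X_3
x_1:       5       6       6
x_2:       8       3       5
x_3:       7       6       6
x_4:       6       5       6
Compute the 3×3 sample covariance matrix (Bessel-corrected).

Step 1 — column means:
  mean(X_1) = (5 + 8 + 7 + 6) / 4 = 26/4 = 6.5
  mean(X_2) = (6 + 3 + 6 + 5) / 4 = 20/4 = 5
  mean(X_3) = (6 + 5 + 6 + 6) / 4 = 23/4 = 5.75

Step 2 — sample covariance S[i,j] = (1/(n-1)) · Σ_k (x_{k,i} - mean_i) · (x_{k,j} - mean_j), with n-1 = 3.
  S[X_1,X_1] = ((-1.5)·(-1.5) + (1.5)·(1.5) + (0.5)·(0.5) + (-0.5)·(-0.5)) / 3 = 5/3 = 1.6667
  S[X_1,X_2] = ((-1.5)·(1) + (1.5)·(-2) + (0.5)·(1) + (-0.5)·(0)) / 3 = -4/3 = -1.3333
  S[X_1,X_3] = ((-1.5)·(0.25) + (1.5)·(-0.75) + (0.5)·(0.25) + (-0.5)·(0.25)) / 3 = -1.5/3 = -0.5
  S[X_2,X_2] = ((1)·(1) + (-2)·(-2) + (1)·(1) + (0)·(0)) / 3 = 6/3 = 2
  S[X_2,X_3] = ((1)·(0.25) + (-2)·(-0.75) + (1)·(0.25) + (0)·(0.25)) / 3 = 2/3 = 0.6667
  S[X_3,X_3] = ((0.25)·(0.25) + (-0.75)·(-0.75) + (0.25)·(0.25) + (0.25)·(0.25)) / 3 = 0.75/3 = 0.25

S is symmetric (S[j,i] = S[i,j]). Assembling:

S = [[1.6667, -1.3333, -0.5],
 [-1.3333, 2, 0.6667],
 [-0.5, 0.6667, 0.25]]


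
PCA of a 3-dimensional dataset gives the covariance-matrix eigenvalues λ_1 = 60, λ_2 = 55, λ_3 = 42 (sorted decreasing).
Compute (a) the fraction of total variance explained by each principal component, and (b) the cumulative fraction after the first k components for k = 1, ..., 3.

Step 1 — total variance = trace(Sigma) = Σ λ_i = 60 + 55 + 42 = 157.

Step 2 — fraction explained by component i = λ_i / Σ λ:
  PC1: 60/157 = 0.3822
  PC2: 55/157 = 0.3503
  PC3: 42/157 = 0.2675

Step 3 — cumulative fraction after k components = (λ_1 + ... + λ_k) / Σ λ:
  k = 1: 60/157 = 0.3822
  k = 2: (60 + 55)/157 = 115/157 = 0.7325
  k = 3: (60 + 55 + 42)/157 = 157/157 = 1

Summary (fraction, with percent):

explained: PC1 0.3822 (38.22%), PC2 0.3503 (35.03%), PC3 0.2675 (26.75%);  cumulative: 0.3822, 0.7325, 1


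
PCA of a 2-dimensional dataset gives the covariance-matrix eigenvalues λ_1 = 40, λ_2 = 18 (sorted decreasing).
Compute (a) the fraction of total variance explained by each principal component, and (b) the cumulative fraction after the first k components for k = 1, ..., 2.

Step 1 — total variance = trace(Sigma) = Σ λ_i = 40 + 18 = 58.

Step 2 — fraction explained by component i = λ_i / Σ λ:
  PC1: 40/58 = 0.6897
  PC2: 18/58 = 0.3103

Step 3 — cumulative fraction after k components = (λ_1 + ... + λ_k) / Σ λ:
  k = 1: 40/58 = 0.6897
  k = 2: (40 + 18)/58 = 58/58 = 1

Summary (fraction, with percent):

explained: PC1 0.6897 (68.97%), PC2 0.3103 (31.03%);  cumulative: 0.6897, 1


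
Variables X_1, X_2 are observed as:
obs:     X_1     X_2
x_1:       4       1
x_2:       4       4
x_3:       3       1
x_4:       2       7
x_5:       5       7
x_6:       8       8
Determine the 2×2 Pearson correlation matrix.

Step 1 — column means:
  mean(X_1) = (4 + 4 + 3 + 2 + 5 + 8) / 6 = 26/6 = 4.3333
  mean(X_2) = (1 + 4 + 1 + 7 + 7 + 8) / 6 = 28/6 = 4.6667

Step 2 — sample variances and covariances s[i,j] = (1/(n-1)) · Σ_k (x_{k,i} - mean_i) · (x_{k,j} - mean_j), with n-1 = 5:
  s[X_1,X_1] = ((-0.3333)·(-0.3333) + (-0.3333)·(-0.3333) + (-1.3333)·(-1.3333) + (-2.3333)·(-2.3333) + (0.6667)·(0.6667) + (3.6667)·(3.6667)) / 5 = 21.3333/5 = 4.2667
  s[X_1,X_2] = ((-0.3333)·(-3.6667) + (-0.3333)·(-0.6667) + (-1.3333)·(-3.6667) + (-2.3333)·(2.3333) + (0.6667)·(2.3333) + (3.6667)·(3.3333)) / 5 = 14.6667/5 = 2.9333
  s[X_2,X_2] = ((-3.6667)·(-3.6667) + (-0.6667)·(-0.6667) + (-3.6667)·(-3.6667) + (2.3333)·(2.3333) + (2.3333)·(2.3333) + (3.3333)·(3.3333)) / 5 = 49.3333/5 = 9.8667
  Sample standard deviations s_i = √(s[i,i]):
  s(X_1) = √(4.2667) = 2.0656
  s(X_2) = √(9.8667) = 3.1411

Step 3 — r_{ij} = s_{ij} / (s_i · s_j):
  r[X_1,X_1] = 1 (diagonal).
  r[X_1,X_2] = 2.9333 / (2.0656 · 3.1411) = 2.9333 / 6.4883 = 0.4521
  r[X_2,X_2] = 1 (diagonal).

R is symmetric with unit diagonal. Assembling:

R = [[1, 0.4521],
 [0.4521, 1]]


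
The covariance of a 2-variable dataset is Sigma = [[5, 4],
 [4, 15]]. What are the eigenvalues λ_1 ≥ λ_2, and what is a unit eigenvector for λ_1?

Step 1 — characteristic polynomial of 2×2 Sigma:
  det(Sigma - λI) = λ² - trace · λ + det = 0.
  trace = 5 + 15 = 20, det = 5·15 - (4)² = 59.
Step 2 — discriminant:
  Δ = trace² - 4·det = 400 - 236 = 164.
Step 3 — eigenvalues:
  λ = (trace ± √Δ)/2 = (20 ± 12.8062)/2,
  λ_1 = 16.4031,  λ_2 = 3.5969.

Step 4 — unit eigenvector for λ_1: solve (Sigma - λ_1 I)v = 0. First row:
  (5 - 16.4031)·v_x + (4)·v_y = 0, i.e. (-11.4031)·v_x + (4)·v_y = 0,
  so v ∝ (b, λ_1 - a) = (4, 11.4031) = u.
  ||u|| = √((4)² + (11.4031)²) = √(146.0312) ≈ 12.0843,
  v_1 = u/||u|| ≈ (0.331, 0.9436) (||v_1|| = 1).

λ_1 = 16.4031,  λ_2 = 3.5969;  v_1 ≈ (0.331, 0.9436)
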